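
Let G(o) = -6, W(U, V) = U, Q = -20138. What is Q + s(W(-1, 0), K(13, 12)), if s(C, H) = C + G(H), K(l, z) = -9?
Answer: -20145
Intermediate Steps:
s(C, H) = -6 + C (s(C, H) = C - 6 = -6 + C)
Q + s(W(-1, 0), K(13, 12)) = -20138 + (-6 - 1) = -20138 - 7 = -20145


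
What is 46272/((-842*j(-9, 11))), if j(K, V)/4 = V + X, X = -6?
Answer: -5784/2105 ≈ -2.7477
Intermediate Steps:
j(K, V) = -24 + 4*V (j(K, V) = 4*(V - 6) = 4*(-6 + V) = -24 + 4*V)
46272/((-842*j(-9, 11))) = 46272/((-842*(-24 + 4*11))) = 46272/((-842*(-24 + 44))) = 46272/((-842*20)) = 46272/(-16840) = 46272*(-1/16840) = -5784/2105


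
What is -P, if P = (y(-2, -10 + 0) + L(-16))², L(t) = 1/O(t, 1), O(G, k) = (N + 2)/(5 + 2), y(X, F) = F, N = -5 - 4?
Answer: -121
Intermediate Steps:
N = -9
O(G, k) = -1 (O(G, k) = (-9 + 2)/(5 + 2) = -7/7 = -7*⅐ = -1)
L(t) = -1 (L(t) = 1/(-1) = -1)
P = 121 (P = ((-10 + 0) - 1)² = (-10 - 1)² = (-11)² = 121)
-P = -1*121 = -121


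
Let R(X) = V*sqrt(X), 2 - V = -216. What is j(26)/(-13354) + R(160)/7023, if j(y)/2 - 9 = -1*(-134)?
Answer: -13/607 + 872*sqrt(10)/7023 ≈ 0.37122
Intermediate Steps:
V = 218 (V = 2 - 1*(-216) = 2 + 216 = 218)
j(y) = 286 (j(y) = 18 + 2*(-1*(-134)) = 18 + 2*134 = 18 + 268 = 286)
R(X) = 218*sqrt(X)
j(26)/(-13354) + R(160)/7023 = 286/(-13354) + (218*sqrt(160))/7023 = 286*(-1/13354) + (218*(4*sqrt(10)))*(1/7023) = -13/607 + (872*sqrt(10))*(1/7023) = -13/607 + 872*sqrt(10)/7023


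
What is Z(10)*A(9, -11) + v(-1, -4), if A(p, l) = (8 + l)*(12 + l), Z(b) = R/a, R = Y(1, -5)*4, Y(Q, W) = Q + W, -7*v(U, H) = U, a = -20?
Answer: -79/35 ≈ -2.2571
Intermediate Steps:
v(U, H) = -U/7
R = -16 (R = (1 - 5)*4 = -4*4 = -16)
Z(b) = 4/5 (Z(b) = -16/(-20) = -16*(-1/20) = 4/5)
Z(10)*A(9, -11) + v(-1, -4) = 4*(96 + (-11)**2 + 20*(-11))/5 - 1/7*(-1) = 4*(96 + 121 - 220)/5 + 1/7 = (4/5)*(-3) + 1/7 = -12/5 + 1/7 = -79/35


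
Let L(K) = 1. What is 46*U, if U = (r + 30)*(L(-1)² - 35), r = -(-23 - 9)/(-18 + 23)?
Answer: -284648/5 ≈ -56930.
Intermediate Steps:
r = 32/5 (r = -(-32)/5 = -1*(-32/5) = 32/5 ≈ 6.4000)
U = -6188/5 (U = (32/5 + 30)*(1² - 35) = 182*(1 - 35)/5 = (182/5)*(-34) = -6188/5 ≈ -1237.6)
46*U = 46*(-6188/5) = -284648/5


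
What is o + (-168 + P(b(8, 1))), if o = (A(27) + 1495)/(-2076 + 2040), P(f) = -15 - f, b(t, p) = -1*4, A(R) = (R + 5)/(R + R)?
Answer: -214369/972 ≈ -220.54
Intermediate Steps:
A(R) = (5 + R)/(2*R) (A(R) = (5 + R)/((2*R)) = (5 + R)*(1/(2*R)) = (5 + R)/(2*R))
b(t, p) = -4
o = -40381/972 (o = ((½)*(5 + 27)/27 + 1495)/(-2076 + 2040) = ((½)*(1/27)*32 + 1495)/(-36) = (16/27 + 1495)*(-1/36) = (40381/27)*(-1/36) = -40381/972 ≈ -41.544)
o + (-168 + P(b(8, 1))) = -40381/972 + (-168 + (-15 - 1*(-4))) = -40381/972 + (-168 + (-15 + 4)) = -40381/972 + (-168 - 11) = -40381/972 - 179 = -214369/972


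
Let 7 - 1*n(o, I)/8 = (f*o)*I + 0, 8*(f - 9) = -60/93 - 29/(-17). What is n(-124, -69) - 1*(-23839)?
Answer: -10220613/17 ≈ -6.0121e+5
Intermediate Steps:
f = 38503/4216 (f = 9 + (-60/93 - 29/(-17))/8 = 9 + (-60*1/93 - 29*(-1/17))/8 = 9 + (-20/31 + 29/17)/8 = 9 + (⅛)*(559/527) = 9 + 559/4216 = 38503/4216 ≈ 9.1326)
n(o, I) = 56 - 38503*I*o/527 (n(o, I) = 56 - 8*((38503*o/4216)*I + 0) = 56 - 8*(38503*I*o/4216 + 0) = 56 - 38503*I*o/527)
n(-124, -69) - 1*(-23839) = (56 - 38503/527*(-69)*(-124)) - 1*(-23839) = (56 - 10626828/17) + 23839 = -10625876/17 + 23839 = -10220613/17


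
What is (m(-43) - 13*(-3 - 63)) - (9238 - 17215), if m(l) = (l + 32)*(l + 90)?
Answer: 8318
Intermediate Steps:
m(l) = (32 + l)*(90 + l)
(m(-43) - 13*(-3 - 63)) - (9238 - 17215) = ((2880 + (-43)² + 122*(-43)) - 13*(-3 - 63)) - (9238 - 17215) = ((2880 + 1849 - 5246) - 13*(-66)) - 1*(-7977) = (-517 + 858) + 7977 = 341 + 7977 = 8318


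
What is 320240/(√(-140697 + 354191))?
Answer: 160120*√213494/106747 ≈ 693.08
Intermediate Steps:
320240/(√(-140697 + 354191)) = 320240/(√213494) = 320240*(√213494/213494) = 160120*√213494/106747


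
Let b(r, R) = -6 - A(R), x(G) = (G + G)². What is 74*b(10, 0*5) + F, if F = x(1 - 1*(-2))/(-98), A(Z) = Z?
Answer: -21774/49 ≈ -444.37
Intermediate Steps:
x(G) = 4*G² (x(G) = (2*G)² = 4*G²)
b(r, R) = -6 - R
F = -18/49 (F = (4*(1 - 1*(-2))²)/(-98) = (4*(1 + 2)²)*(-1/98) = (4*3²)*(-1/98) = (4*9)*(-1/98) = 36*(-1/98) = -18/49 ≈ -0.36735)
74*b(10, 0*5) + F = 74*(-6 - 0*5) - 18/49 = 74*(-6 - 1*0) - 18/49 = 74*(-6 + 0) - 18/49 = 74*(-6) - 18/49 = -444 - 18/49 = -21774/49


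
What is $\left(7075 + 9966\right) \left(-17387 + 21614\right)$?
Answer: $72032307$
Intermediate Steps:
$\left(7075 + 9966\right) \left(-17387 + 21614\right) = 17041 \cdot 4227 = 72032307$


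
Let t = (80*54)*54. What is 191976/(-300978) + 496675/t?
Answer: 1163378743/780134976 ≈ 1.4913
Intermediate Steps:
t = 233280 (t = 4320*54 = 233280)
191976/(-300978) + 496675/t = 191976/(-300978) + 496675/233280 = 191976*(-1/300978) + 496675*(1/233280) = -31996/50163 + 99335/46656 = 1163378743/780134976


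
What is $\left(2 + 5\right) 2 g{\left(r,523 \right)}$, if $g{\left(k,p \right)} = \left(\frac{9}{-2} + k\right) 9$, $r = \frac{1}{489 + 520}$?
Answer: $- \frac{571977}{1009} \approx -566.88$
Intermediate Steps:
$r = \frac{1}{1009} \approx 0.00099108$
$g{\left(k,p \right)} = - \frac{81}{2} + 9 k$ ($g{\left(k,p \right)} = \left(9 \left(- \frac{1}{2}\right) + k\right) 9 = \left(- \frac{9}{2} + k\right) 9 = - \frac{81}{2} + 9 k$)
$\left(2 + 5\right) 2 g{\left(r,523 \right)} = \left(2 + 5\right) 2 \left(- \frac{81}{2} + 9 \cdot \frac{1}{1009}\right) = 7 \cdot 2 \left(- \frac{81}{2} + \frac{9}{1009}\right) = 14 \left(- \frac{81711}{2018}\right) = - \frac{571977}{1009}$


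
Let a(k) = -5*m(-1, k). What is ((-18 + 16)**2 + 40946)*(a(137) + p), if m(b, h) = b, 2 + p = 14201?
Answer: 581653800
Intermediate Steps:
p = 14199 (p = -2 + 14201 = 14199)
a(k) = 5 (a(k) = -5*(-1) = 5)
((-18 + 16)**2 + 40946)*(a(137) + p) = ((-18 + 16)**2 + 40946)*(5 + 14199) = ((-2)**2 + 40946)*14204 = (4 + 40946)*14204 = 40950*14204 = 581653800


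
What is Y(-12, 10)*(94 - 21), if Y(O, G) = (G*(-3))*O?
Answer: 26280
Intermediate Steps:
Y(O, G) = -3*G*O (Y(O, G) = (-3*G)*O = -3*G*O)
Y(-12, 10)*(94 - 21) = (-3*10*(-12))*(94 - 21) = 360*73 = 26280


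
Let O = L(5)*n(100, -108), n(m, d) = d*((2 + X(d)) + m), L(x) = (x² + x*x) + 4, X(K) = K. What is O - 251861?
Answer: -216869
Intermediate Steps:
L(x) = 4 + 2*x² (L(x) = (x² + x²) + 4 = 2*x² + 4 = 4 + 2*x²)
n(m, d) = d*(2 + d + m) (n(m, d) = d*((2 + d) + m) = d*(2 + d + m))
O = 34992 (O = (4 + 2*5²)*(-108*(2 - 108 + 100)) = (4 + 2*25)*(-108*(-6)) = (4 + 50)*648 = 54*648 = 34992)
O - 251861 = 34992 - 251861 = -216869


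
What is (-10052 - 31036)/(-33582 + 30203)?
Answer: 41088/3379 ≈ 12.160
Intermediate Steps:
(-10052 - 31036)/(-33582 + 30203) = -41088/(-3379) = -41088*(-1/3379) = 41088/3379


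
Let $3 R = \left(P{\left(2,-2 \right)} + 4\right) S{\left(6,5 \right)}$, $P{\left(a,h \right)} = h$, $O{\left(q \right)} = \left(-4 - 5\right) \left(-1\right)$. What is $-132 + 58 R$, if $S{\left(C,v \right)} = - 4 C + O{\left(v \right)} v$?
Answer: $680$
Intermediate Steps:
$O{\left(q \right)} = 9$ ($O{\left(q \right)} = \left(-9\right) \left(-1\right) = 9$)
$S{\left(C,v \right)} = - 4 C + 9 v$
$R = 14$ ($R = \frac{\left(-2 + 4\right) \left(\left(-4\right) 6 + 9 \cdot 5\right)}{3} = \frac{2 \left(-24 + 45\right)}{3} = \frac{2 \cdot 21}{3} = \frac{1}{3} \cdot 42 = 14$)
$-132 + 58 R = -132 + 58 \cdot 14 = -132 + 812 = 680$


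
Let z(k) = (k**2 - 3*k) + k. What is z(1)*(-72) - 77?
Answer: -5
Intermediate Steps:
z(k) = k**2 - 2*k
z(1)*(-72) - 77 = (1*(-2 + 1))*(-72) - 77 = (1*(-1))*(-72) - 77 = -1*(-72) - 77 = 72 - 77 = -5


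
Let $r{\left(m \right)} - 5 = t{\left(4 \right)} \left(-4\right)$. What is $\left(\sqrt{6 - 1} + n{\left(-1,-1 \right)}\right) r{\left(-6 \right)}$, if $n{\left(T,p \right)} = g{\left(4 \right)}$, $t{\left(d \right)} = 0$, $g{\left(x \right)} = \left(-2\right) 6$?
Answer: $-60 + 5 \sqrt{5} \approx -48.82$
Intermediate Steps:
$g{\left(x \right)} = -12$
$n{\left(T,p \right)} = -12$
$r{\left(m \right)} = 5$ ($r{\left(m \right)} = 5 + 0 \left(-4\right) = 5 + 0 = 5$)
$\left(\sqrt{6 - 1} + n{\left(-1,-1 \right)}\right) r{\left(-6 \right)} = \left(\sqrt{6 - 1} - 12\right) 5 = \left(\sqrt{5} - 12\right) 5 = \left(-12 + \sqrt{5}\right) 5 = -60 + 5 \sqrt{5}$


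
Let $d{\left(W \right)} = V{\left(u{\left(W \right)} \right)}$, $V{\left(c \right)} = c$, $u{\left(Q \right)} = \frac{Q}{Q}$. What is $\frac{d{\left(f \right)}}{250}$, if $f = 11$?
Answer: $\frac{1}{250} \approx 0.004$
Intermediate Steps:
$u{\left(Q \right)} = 1$
$d{\left(W \right)} = 1$
$\frac{d{\left(f \right)}}{250} = 1 \cdot \frac{1}{250} = \frac{1}{250}$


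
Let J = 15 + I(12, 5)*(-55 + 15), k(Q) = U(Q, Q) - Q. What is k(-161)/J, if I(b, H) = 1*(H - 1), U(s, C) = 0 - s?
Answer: -322/145 ≈ -2.2207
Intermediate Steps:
U(s, C) = -s
I(b, H) = -1 + H (I(b, H) = 1*(-1 + H) = -1 + H)
k(Q) = -2*Q (k(Q) = -Q - Q = -2*Q)
J = -145 (J = 15 + (-1 + 5)*(-55 + 15) = 15 + 4*(-40) = 15 - 160 = -145)
k(-161)/J = -2*(-161)/(-145) = 322*(-1/145) = -322/145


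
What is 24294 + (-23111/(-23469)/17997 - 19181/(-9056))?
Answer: 92932582388795701/3824997146208 ≈ 24296.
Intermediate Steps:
24294 + (-23111/(-23469)/17997 - 19181/(-9056)) = 24294 + (-23111*(-1/23469)*(1/17997) - 19181*(-1/9056)) = 24294 + ((23111/23469)*(1/17997) + 19181/9056) = 24294 + (23111/422371593 + 19181/9056) = 24294 + 8101718818549/3824997146208 = 92932582388795701/3824997146208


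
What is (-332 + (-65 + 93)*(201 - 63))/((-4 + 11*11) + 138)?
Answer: 3532/255 ≈ 13.851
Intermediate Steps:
(-332 + (-65 + 93)*(201 - 63))/((-4 + 11*11) + 138) = (-332 + 28*138)/((-4 + 121) + 138) = (-332 + 3864)/(117 + 138) = 3532/255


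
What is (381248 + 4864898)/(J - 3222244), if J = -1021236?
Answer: -2623073/2121740 ≈ -1.2363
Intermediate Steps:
(381248 + 4864898)/(J - 3222244) = (381248 + 4864898)/(-1021236 - 3222244) = 5246146/(-4243480) = 5246146*(-1/4243480) = -2623073/2121740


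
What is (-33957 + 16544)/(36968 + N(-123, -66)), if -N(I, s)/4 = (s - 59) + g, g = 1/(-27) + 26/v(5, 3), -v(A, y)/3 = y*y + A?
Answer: -3291057/7081948 ≈ -0.46471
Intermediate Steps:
v(A, y) = -3*A - 3*y² (v(A, y) = -3*(y*y + A) = -3*(y² + A) = -3*(A + y²) = -3*A - 3*y²)
g = -124/189 (g = 1/(-27) + 26/(-3*5 - 3*3²) = 1*(-1/27) + 26/(-15 - 3*9) = -1/27 + 26/(-15 - 27) = -1/27 + 26/(-42) = -1/27 + 26*(-1/42) = -1/27 - 13/21 = -124/189 ≈ -0.65609)
N(I, s) = 45100/189 - 4*s (N(I, s) = -4*((s - 59) - 124/189) = -4*((-59 + s) - 124/189) = -4*(-11275/189 + s) = 45100/189 - 4*s)
(-33957 + 16544)/(36968 + N(-123, -66)) = (-33957 + 16544)/(36968 + (45100/189 - 4*(-66))) = -17413/(36968 + (45100/189 + 264)) = -17413/(36968 + 94996/189) = -17413/7081948/189 = -17413*189/7081948 = -3291057/7081948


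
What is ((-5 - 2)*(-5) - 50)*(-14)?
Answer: 210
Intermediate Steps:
((-5 - 2)*(-5) - 50)*(-14) = (-7*(-5) - 50)*(-14) = (35 - 50)*(-14) = -15*(-14) = 210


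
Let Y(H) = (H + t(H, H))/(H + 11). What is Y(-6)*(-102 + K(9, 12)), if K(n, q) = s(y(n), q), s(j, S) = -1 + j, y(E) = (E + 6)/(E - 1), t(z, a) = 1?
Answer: 809/8 ≈ 101.13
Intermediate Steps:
y(E) = (6 + E)/(-1 + E)
K(n, q) = -1 + (6 + n)/(-1 + n)
Y(H) = (1 + H)/(11 + H) (Y(H) = (H + 1)/(H + 11) = (1 + H)/(11 + H))
Y(-6)*(-102 + K(9, 12)) = ((1 - 6)/(11 - 6))*(-102 + 7/(-1 + 9)) = (-5/5)*(-102 + 7/8) = ((1/5)*(-5))*(-102 + 7*(1/8)) = -(-102 + 7/8) = -1*(-809/8) = 809/8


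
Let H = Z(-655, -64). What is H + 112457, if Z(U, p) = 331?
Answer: 112788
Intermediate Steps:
H = 331
H + 112457 = 331 + 112457 = 112788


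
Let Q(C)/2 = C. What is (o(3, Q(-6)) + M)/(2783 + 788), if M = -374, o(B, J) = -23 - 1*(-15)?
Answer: -382/3571 ≈ -0.10697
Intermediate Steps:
Q(C) = 2*C
o(B, J) = -8 (o(B, J) = -23 + 15 = -8)
(o(3, Q(-6)) + M)/(2783 + 788) = (-8 - 374)/(2783 + 788) = -382/3571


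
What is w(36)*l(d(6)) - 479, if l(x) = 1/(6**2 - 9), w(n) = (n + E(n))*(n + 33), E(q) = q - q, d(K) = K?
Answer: -387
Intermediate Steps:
E(q) = 0
w(n) = n*(33 + n) (w(n) = (n + 0)*(n + 33) = n*(33 + n))
l(x) = 1/27 (l(x) = 1/(36 - 9) = 1/27)
w(36)*l(d(6)) - 479 = (36*(33 + 36))*(1/27) - 479 = (36*69)*(1/27) - 479 = 2484*(1/27) - 479 = 92 - 479 = -387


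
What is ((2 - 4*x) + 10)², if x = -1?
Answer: 256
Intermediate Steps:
((2 - 4*x) + 10)² = ((2 - 4*(-1)) + 10)² = ((2 + 4) + 10)² = (6 + 10)² = 16² = 256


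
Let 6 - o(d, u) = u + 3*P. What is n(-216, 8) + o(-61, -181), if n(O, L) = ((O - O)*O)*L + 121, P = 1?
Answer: 305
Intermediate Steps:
o(d, u) = 3 - u (o(d, u) = 6 - (u + 3*1) = 6 - (u + 3) = 6 - (3 + u) = 6 + (-3 - u) = 3 - u)
n(O, L) = 121 (n(O, L) = (0*O)*L + 121 = 0*L + 121 = 0 + 121 = 121)
n(-216, 8) + o(-61, -181) = 121 + (3 - 1*(-181)) = 121 + (3 + 181) = 121 + 184 = 305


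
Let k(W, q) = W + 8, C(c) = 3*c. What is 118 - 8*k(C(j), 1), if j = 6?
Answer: -90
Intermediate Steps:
k(W, q) = 8 + W
118 - 8*k(C(j), 1) = 118 - 8*(8 + 3*6) = 118 - 8*(8 + 18) = 118 - 8*26 = 118 - 208 = -90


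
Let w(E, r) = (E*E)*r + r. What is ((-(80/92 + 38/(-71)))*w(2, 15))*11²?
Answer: -4954950/1633 ≈ -3034.3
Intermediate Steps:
w(E, r) = r + r*E² (w(E, r) = E²*r + r = r*E² + r = r + r*E²)
((-(80/92 + 38/(-71)))*w(2, 15))*11² = ((-(80/92 + 38/(-71)))*(15*(1 + 2²)))*11² = ((-(80*(1/92) + 38*(-1/71)))*(15*(1 + 4)))*121 = ((-(20/23 - 38/71))*(15*5))*121 = (-1*546/1633*75)*121 = -546/1633*75*121 = -40950/1633*121 = -4954950/1633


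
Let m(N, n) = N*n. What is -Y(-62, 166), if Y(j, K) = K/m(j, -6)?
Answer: -83/186 ≈ -0.44624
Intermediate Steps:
Y(j, K) = -K/(6*j) (Y(j, K) = K/((j*(-6))) = K/((-6*j)) = K*(-1/(6*j)) = -K/(6*j))
-Y(-62, 166) = -(-1)*166/(6*(-62)) = -(-1)*166*(-1)/(6*62) = -1*83/186 = -83/186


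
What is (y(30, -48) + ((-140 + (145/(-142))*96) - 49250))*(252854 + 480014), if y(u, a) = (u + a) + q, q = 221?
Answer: -2564478821716/71 ≈ -3.6119e+10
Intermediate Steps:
y(u, a) = 221 + a + u (y(u, a) = (u + a) + 221 = (a + u) + 221 = 221 + a + u)
(y(30, -48) + ((-140 + (145/(-142))*96) - 49250))*(252854 + 480014) = ((221 - 48 + 30) + ((-140 + (145/(-142))*96) - 49250))*(252854 + 480014) = (203 + ((-140 + (145*(-1/142))*96) - 49250))*732868 = (203 + ((-140 - 145/142*96) - 49250))*732868 = (203 + ((-140 - 6960/71) - 49250))*732868 = (203 + (-16900/71 - 49250))*732868 = (203 - 3513650/71)*732868 = -3499237/71*732868 = -2564478821716/71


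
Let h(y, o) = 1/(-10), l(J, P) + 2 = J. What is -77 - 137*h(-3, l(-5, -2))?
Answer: -633/10 ≈ -63.300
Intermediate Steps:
l(J, P) = -2 + J
h(y, o) = -⅒
-77 - 137*h(-3, l(-5, -2)) = -77 - 137*(-⅒) = -77 + 137/10 = -633/10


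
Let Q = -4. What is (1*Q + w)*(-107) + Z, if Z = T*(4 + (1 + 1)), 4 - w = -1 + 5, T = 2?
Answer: 440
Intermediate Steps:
w = 0 (w = 4 - (-1 + 5) = 4 - 1*4 = 4 - 4 = 0)
Z = 12 (Z = 2*(4 + (1 + 1)) = 2*(4 + 2) = 2*6 = 12)
(1*Q + w)*(-107) + Z = (1*(-4) + 0)*(-107) + 12 = (-4 + 0)*(-107) + 12 = -4*(-107) + 12 = 428 + 12 = 440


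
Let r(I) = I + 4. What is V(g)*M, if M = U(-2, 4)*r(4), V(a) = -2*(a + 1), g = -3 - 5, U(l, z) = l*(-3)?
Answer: 672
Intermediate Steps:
r(I) = 4 + I
U(l, z) = -3*l
g = -8
V(a) = -2 - 2*a (V(a) = -2*(1 + a) = -2 - 2*a)
M = 48 (M = (-3*(-2))*(4 + 4) = 6*8 = 48)
V(g)*M = (-2 - 2*(-8))*48 = (-2 + 16)*48 = 14*48 = 672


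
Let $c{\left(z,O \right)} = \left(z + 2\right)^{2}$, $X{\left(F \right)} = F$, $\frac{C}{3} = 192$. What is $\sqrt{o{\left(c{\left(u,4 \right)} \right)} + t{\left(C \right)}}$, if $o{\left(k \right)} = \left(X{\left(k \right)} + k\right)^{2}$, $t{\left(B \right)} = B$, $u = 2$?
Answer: $40$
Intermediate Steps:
$C = 576$ ($C = 3 \cdot 192 = 576$)
$c{\left(z,O \right)} = \left(2 + z\right)^{2}$
$o{\left(k \right)} = 4 k^{2}$ ($o{\left(k \right)} = \left(k + k\right)^{2} = \left(2 k\right)^{2} = 4 k^{2}$)
$\sqrt{o{\left(c{\left(u,4 \right)} \right)} + t{\left(C \right)}} = \sqrt{4 \left(\left(2 + 2\right)^{2}\right)^{2} + 576} = \sqrt{4 \left(4^{2}\right)^{2} + 576} = \sqrt{4 \cdot 16^{2} + 576} = \sqrt{4 \cdot 256 + 576} = \sqrt{1024 + 576} = \sqrt{1600} = 40$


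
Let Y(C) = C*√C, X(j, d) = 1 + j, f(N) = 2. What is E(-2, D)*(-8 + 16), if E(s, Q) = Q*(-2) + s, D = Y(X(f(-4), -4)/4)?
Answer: -16 - 6*√3 ≈ -26.392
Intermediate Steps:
Y(C) = C^(3/2)
D = 3*√3/8 (D = ((1 + 2)/4)^(3/2) = (3*(¼))^(3/2) = (¾)^(3/2) = 3*√3/8 ≈ 0.64952)
E(s, Q) = s - 2*Q (E(s, Q) = -2*Q + s = s - 2*Q)
E(-2, D)*(-8 + 16) = (-2 - 3*√3/4)*(-8 + 16) = (-2 - 3*√3/4)*8 = -16 - 6*√3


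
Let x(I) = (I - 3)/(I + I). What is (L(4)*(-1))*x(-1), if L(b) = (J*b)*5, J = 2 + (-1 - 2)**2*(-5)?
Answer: 1720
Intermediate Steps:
J = -43 (J = 2 + (-3)**2*(-5) = 2 + 9*(-5) = 2 - 45 = -43)
L(b) = -215*b (L(b) = -43*b*5 = -215*b)
x(I) = (-3 + I)/(2*I) (x(I) = (-3 + I)/((2*I)) = (-3 + I)*(1/(2*I)) = (-3 + I)/(2*I))
(L(4)*(-1))*x(-1) = (-215*4*(-1))*((1/2)*(-3 - 1)/(-1)) = (-860*(-1))*((1/2)*(-1)*(-4)) = 860*2 = 1720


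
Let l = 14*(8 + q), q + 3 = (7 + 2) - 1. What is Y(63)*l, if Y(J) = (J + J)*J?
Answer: 1444716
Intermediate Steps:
q = 5 (q = -3 + ((7 + 2) - 1) = -3 + (9 - 1) = -3 + 8 = 5)
Y(J) = 2*J**2 (Y(J) = (2*J)*J = 2*J**2)
l = 182 (l = 14*(8 + 5) = 14*13 = 182)
Y(63)*l = (2*63**2)*182 = (2*3969)*182 = 7938*182 = 1444716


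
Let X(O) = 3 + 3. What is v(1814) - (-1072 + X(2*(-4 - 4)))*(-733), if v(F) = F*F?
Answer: 2509218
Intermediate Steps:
v(F) = F²
X(O) = 6
v(1814) - (-1072 + X(2*(-4 - 4)))*(-733) = 1814² - (-1072 + 6)*(-733) = 3290596 - (-1066)*(-733) = 3290596 - 1*781378 = 3290596 - 781378 = 2509218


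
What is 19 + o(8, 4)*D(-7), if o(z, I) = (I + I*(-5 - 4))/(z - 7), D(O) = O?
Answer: 243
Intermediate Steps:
o(z, I) = -8*I/(-7 + z) (o(z, I) = (I + I*(-9))/(-7 + z) = (I - 9*I)/(-7 + z) = (-8*I)/(-7 + z) = -8*I/(-7 + z))
19 + o(8, 4)*D(-7) = 19 - 8*4/(-7 + 8)*(-7) = 19 - 8*4/1*(-7) = 19 - 8*4*1*(-7) = 19 - 32*(-7) = 19 + 224 = 243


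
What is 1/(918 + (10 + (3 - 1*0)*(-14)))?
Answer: 1/886 ≈ 0.0011287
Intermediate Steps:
1/(918 + (10 + (3 - 1*0)*(-14))) = 1/(918 + (10 + (3 + 0)*(-14))) = 1/(918 + (10 + 3*(-14))) = 1/(918 + (10 - 42)) = 1/(918 - 32) = 1/886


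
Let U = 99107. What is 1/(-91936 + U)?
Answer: 1/7171 ≈ 0.00013945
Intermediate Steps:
1/(-91936 + U) = 1/(-91936 + 99107) = 1/7171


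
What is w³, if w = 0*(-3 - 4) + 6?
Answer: 216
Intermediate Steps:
w = 6 (w = 0*(-7) + 6 = 0 + 6 = 6)
w³ = 6³ = 216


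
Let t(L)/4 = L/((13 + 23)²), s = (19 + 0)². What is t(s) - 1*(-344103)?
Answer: 111489733/324 ≈ 3.4410e+5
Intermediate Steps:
s = 361 (s = 19² = 361)
t(L) = L/324 (t(L) = 4*(L/((13 + 23)²)) = 4*(L/(36²)) = 4*(L/1296) = L/324)
t(s) - 1*(-344103) = (1/324)*361 - 1*(-344103) = 361/324 + 344103 = 111489733/324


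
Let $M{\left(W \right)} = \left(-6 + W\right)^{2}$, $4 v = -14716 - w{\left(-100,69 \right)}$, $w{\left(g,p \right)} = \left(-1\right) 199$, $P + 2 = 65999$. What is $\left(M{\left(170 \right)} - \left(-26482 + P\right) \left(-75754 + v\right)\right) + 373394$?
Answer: $\frac{12548917655}{4} \approx 3.1372 \cdot 10^{9}$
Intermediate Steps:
$P = 65997$ ($P = -2 + 65999 = 65997$)
$w{\left(g,p \right)} = -199$
$v = - \frac{14517}{4}$ ($v = \frac{-14716 - -199}{4} = \frac{-14716 + 199}{4} = \frac{1}{4} \left(-14517\right) = - \frac{14517}{4} \approx -3629.3$)
$\left(M{\left(170 \right)} - \left(-26482 + P\right) \left(-75754 + v\right)\right) + 373394 = \left(\left(-6 + 170\right)^{2} - \left(-26482 + 65997\right) \left(-75754 - \frac{14517}{4}\right)\right) + 373394 = \left(164^{2} - 39515 \left(- \frac{317533}{4}\right)\right) + 373394 = \left(26896 - - \frac{12547316495}{4}\right) + 373394 = \left(26896 + \frac{12547316495}{4}\right) + 373394 = \frac{12547424079}{4} + 373394 = \frac{12548917655}{4}$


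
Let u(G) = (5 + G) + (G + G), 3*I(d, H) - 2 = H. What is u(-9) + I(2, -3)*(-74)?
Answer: 8/3 ≈ 2.6667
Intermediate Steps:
I(d, H) = ⅔ + H/3
u(G) = 5 + 3*G (u(G) = (5 + G) + 2*G = 5 + 3*G)
u(-9) + I(2, -3)*(-74) = (5 + 3*(-9)) + (⅔ + (⅓)*(-3))*(-74) = (5 - 27) + (⅔ - 1)*(-74) = -22 - ⅓*(-74) = -22 + 74/3 = 8/3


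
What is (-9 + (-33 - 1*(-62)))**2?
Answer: 400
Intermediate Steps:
(-9 + (-33 - 1*(-62)))**2 = (-9 + (-33 + 62))**2 = (-9 + 29)**2 = 20**2 = 400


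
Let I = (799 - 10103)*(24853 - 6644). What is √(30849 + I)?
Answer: I*√169385687 ≈ 13015.0*I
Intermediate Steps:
I = -169416536 (I = -9304*18209 = -169416536)
√(30849 + I) = √(30849 - 169416536) = √(-169385687) = I*√169385687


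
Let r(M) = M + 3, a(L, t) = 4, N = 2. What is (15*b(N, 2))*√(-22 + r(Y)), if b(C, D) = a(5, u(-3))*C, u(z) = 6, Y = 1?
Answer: 360*I*√2 ≈ 509.12*I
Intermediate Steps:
r(M) = 3 + M
b(C, D) = 4*C
(15*b(N, 2))*√(-22 + r(Y)) = (15*(4*2))*√(-22 + (3 + 1)) = (15*8)*√(-22 + 4) = 120*√(-18) = 120*(3*I*√2) = 360*I*√2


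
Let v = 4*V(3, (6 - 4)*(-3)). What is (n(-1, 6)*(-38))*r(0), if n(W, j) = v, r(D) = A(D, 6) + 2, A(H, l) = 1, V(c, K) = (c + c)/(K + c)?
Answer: 912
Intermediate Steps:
V(c, K) = 2*c/(K + c) (V(c, K) = (2*c)/(K + c) = 2*c/(K + c))
r(D) = 3 (r(D) = 1 + 2 = 3)
v = -8 (v = 4*(2*3/((6 - 4)*(-3) + 3)) = 4*(2*3/(2*(-3) + 3)) = 4*(2*3/(-6 + 3)) = 4*(2*3/(-3)) = 4*(2*3*(-⅓)) = 4*(-2) = -8)
n(W, j) = -8
(n(-1, 6)*(-38))*r(0) = -8*(-38)*3 = 304*3 = 912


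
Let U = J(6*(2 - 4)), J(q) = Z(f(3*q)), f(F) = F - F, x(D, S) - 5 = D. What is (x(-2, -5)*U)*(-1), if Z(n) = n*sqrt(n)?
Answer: 0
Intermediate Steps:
x(D, S) = 5 + D
f(F) = 0
Z(n) = n**(3/2)
J(q) = 0 (J(q) = 0**(3/2) = 0)
U = 0
(x(-2, -5)*U)*(-1) = ((5 - 2)*0)*(-1) = (3*0)*(-1) = 0*(-1) = 0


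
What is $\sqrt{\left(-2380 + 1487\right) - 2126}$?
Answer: $i \sqrt{3019} \approx 54.945 i$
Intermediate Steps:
$\sqrt{\left(-2380 + 1487\right) - 2126} = \sqrt{-893 - 2126} = \sqrt{-3019} = i \sqrt{3019}$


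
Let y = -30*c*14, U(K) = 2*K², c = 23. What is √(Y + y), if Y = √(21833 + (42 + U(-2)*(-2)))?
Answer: √(-9660 + √21859) ≈ 97.53*I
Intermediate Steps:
y = -9660 (y = -30*23*14 = -690*14 = -9660)
Y = √21859 (Y = √(21833 + (42 + (2*(-2)²)*(-2))) = √(21833 + (42 + (2*4)*(-2))) = √(21833 + (42 + 8*(-2))) = √(21833 + (42 - 16)) = √(21833 + 26) = √21859 ≈ 147.85)
√(Y + y) = √(√21859 - 9660) = √(-9660 + √21859)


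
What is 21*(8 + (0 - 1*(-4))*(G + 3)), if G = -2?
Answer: 252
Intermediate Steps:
21*(8 + (0 - 1*(-4))*(G + 3)) = 21*(8 + (0 - 1*(-4))*(-2 + 3)) = 21*(8 + (0 + 4)*1) = 21*(8 + 4*1) = 21*(8 + 4) = 21*12 = 252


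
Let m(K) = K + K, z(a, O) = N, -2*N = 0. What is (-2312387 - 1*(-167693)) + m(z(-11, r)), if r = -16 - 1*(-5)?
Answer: -2144694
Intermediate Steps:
N = 0 (N = -½*0 = 0)
r = -11 (r = -16 + 5 = -11)
z(a, O) = 0
m(K) = 2*K
(-2312387 - 1*(-167693)) + m(z(-11, r)) = (-2312387 - 1*(-167693)) + 2*0 = (-2312387 + 167693) + 0 = -2144694 + 0 = -2144694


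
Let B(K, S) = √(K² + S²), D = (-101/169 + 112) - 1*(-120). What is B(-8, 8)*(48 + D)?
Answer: 377752*√2/169 ≈ 3161.1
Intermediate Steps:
D = 39107/169 (D = (-101*1/169 + 112) + 120 = (-101/169 + 112) + 120 = 18827/169 + 120 = 39107/169 ≈ 231.40)
B(-8, 8)*(48 + D) = √((-8)² + 8²)*(48 + 39107/169) = √(64 + 64)*(47219/169) = √128*(47219/169) = (8*√2)*(47219/169) = 377752*√2/169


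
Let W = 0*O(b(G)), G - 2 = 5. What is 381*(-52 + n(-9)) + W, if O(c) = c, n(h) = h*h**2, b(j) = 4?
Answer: -297561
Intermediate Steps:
G = 7 (G = 2 + 5 = 7)
n(h) = h**3
W = 0 (W = 0*4 = 0)
381*(-52 + n(-9)) + W = 381*(-52 + (-9)**3) + 0 = 381*(-52 - 729) + 0 = 381*(-781) + 0 = -297561 + 0 = -297561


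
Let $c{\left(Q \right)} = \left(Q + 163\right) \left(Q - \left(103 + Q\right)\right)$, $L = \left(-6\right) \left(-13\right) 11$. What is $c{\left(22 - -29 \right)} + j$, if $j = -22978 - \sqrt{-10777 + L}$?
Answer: $-45020 - i \sqrt{9919} \approx -45020.0 - 99.594 i$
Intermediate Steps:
$L = 858$ ($L = 78 \cdot 11 = 858$)
$c{\left(Q \right)} = -16789 - 103 Q$ ($c{\left(Q \right)} = \left(163 + Q\right) \left(-103\right) = -16789 - 103 Q$)
$j = -22978 - i \sqrt{9919}$ ($j = -22978 - \sqrt{-10777 + 858} = -22978 - \sqrt{-9919} = -22978 - i \sqrt{9919} \approx -22978.0 - 99.594 i$)
$c{\left(22 - -29 \right)} + j = \left(-16789 - 103 \left(22 - -29\right)\right) - \left(22978 + i \sqrt{9919}\right) = \left(-16789 - 103 \left(22 + 29\right)\right) - \left(22978 + i \sqrt{9919}\right) = \left(-16789 - 5253\right) - \left(22978 + i \sqrt{9919}\right) = -22042 - \left(22978 + i \sqrt{9919}\right) = -45020 - i \sqrt{9919}$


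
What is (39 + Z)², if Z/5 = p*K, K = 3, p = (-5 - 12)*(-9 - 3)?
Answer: 9603801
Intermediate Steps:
p = 204 (p = -17*(-12) = 204)
Z = 3060 (Z = 5*(204*3) = 5*612 = 3060)
(39 + Z)² = (39 + 3060)² = 3099² = 9603801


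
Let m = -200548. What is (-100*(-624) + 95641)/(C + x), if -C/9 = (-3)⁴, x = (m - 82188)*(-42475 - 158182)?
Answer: 158041/56732956823 ≈ 2.7857e-6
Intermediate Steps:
x = 56732957552 (x = (-200548 - 82188)*(-42475 - 158182) = -282736*(-200657) = 56732957552)
C = -729 (C = -9*(-3)⁴ = -9*81 = -729)
(-100*(-624) + 95641)/(C + x) = (-100*(-624) + 95641)/(-729 + 56732957552) = (62400 + 95641)/56732956823 = 158041*(1/56732956823) = 158041/56732956823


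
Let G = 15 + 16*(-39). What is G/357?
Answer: -29/17 ≈ -1.7059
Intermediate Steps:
G = -609 (G = 15 - 624 = -609)
G/357 = -609/357 = -609*1/357 = -29/17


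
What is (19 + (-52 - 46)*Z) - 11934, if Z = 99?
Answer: -21617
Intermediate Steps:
(19 + (-52 - 46)*Z) - 11934 = (19 + (-52 - 46)*99) - 11934 = (19 - 98*99) - 11934 = (19 - 9702) - 11934 = -9683 - 11934 = -21617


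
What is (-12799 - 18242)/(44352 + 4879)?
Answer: -31041/49231 ≈ -0.63052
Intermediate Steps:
(-12799 - 18242)/(44352 + 4879) = -31041/49231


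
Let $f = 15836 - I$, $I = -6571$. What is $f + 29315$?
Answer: $51722$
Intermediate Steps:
$f = 22407$ ($f = 15836 - -6571 = 15836 + 6571 = 22407$)
$f + 29315 = 22407 + 29315 = 51722$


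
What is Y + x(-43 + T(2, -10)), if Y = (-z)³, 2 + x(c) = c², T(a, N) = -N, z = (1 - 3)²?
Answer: 1023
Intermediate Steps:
z = 4 (z = (-2)² = 4)
x(c) = -2 + c²
Y = -64 (Y = (-1*4)³ = (-4)³ = -64)
Y + x(-43 + T(2, -10)) = -64 + (-2 + (-43 - 1*(-10))²) = -64 + (-2 + (-43 + 10)²) = -64 + (-2 + (-33)²) = -64 + (-2 + 1089) = -64 + 1087 = 1023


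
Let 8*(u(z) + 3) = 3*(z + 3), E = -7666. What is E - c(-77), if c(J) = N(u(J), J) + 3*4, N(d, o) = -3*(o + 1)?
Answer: -7906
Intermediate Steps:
u(z) = -15/8 + 3*z/8 (u(z) = -3 + (3*(z + 3))/8 = -3 + (3*(3 + z))/8 = -3 + (9 + 3*z)/8 = -3 + (9/8 + 3*z/8) = -15/8 + 3*z/8)
N(d, o) = -3 - 3*o (N(d, o) = -3*(1 + o) = -3 - 3*o)
c(J) = 9 - 3*J (c(J) = (-3 - 3*J) + 3*4 = (-3 - 3*J) + 12 = 9 - 3*J)
E - c(-77) = -7666 - (9 - 3*(-77)) = -7666 - (9 + 231) = -7666 - 1*240 = -7666 - 240 = -7906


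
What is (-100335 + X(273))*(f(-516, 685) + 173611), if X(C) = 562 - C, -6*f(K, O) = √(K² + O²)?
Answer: -17369086106 + 50023*√735481/3 ≈ -1.7355e+10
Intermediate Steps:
f(K, O) = -√(K² + O²)/6
(-100335 + X(273))*(f(-516, 685) + 173611) = (-100335 + (562 - 1*273))*(-√((-516)² + 685²)/6 + 173611) = (-100335 + (562 - 273))*(-√(266256 + 469225)/6 + 173611) = (-100335 + 289)*(-√735481/6 + 173611) = -100046*(173611 - √735481/6) = -17369086106 + 50023*√735481/3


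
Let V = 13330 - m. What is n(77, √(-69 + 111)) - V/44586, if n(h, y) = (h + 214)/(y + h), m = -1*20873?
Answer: 37985021/12498942 - 291*√42/5887 ≈ 2.7187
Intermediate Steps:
m = -20873
V = 34203 (V = 13330 - 1*(-20873) = 13330 + 20873 = 34203)
n(h, y) = (214 + h)/(h + y)
n(77, √(-69 + 111)) - V/44586 = (214 + 77)/(77 + √(-69 + 111)) - 34203/44586 = 291/(77 + √42) - 34203/44586 = 291/(77 + √42) - 1*11401/14862 = 291/(77 + √42) - 11401/14862 = -11401/14862 + 291/(77 + √42)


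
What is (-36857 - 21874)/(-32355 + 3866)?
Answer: 58731/28489 ≈ 2.0615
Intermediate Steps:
(-36857 - 21874)/(-32355 + 3866) = -58731/(-28489) = -58731*(-1/28489) = 58731/28489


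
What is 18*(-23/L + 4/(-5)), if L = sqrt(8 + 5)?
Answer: -72/5 - 414*sqrt(13)/13 ≈ -129.22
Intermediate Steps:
L = sqrt(13) ≈ 3.6056
18*(-23/L + 4/(-5)) = 18*(-23*sqrt(13)/13 + 4/(-5)) = 18*(-23*sqrt(13)/13 + 4*(-1/5)) = 18*(-23*sqrt(13)/13 - 4/5) = 18*(-4/5 - 23*sqrt(13)/13) = -72/5 - 414*sqrt(13)/13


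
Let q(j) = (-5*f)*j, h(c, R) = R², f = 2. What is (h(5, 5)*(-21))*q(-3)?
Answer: -15750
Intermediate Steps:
q(j) = -10*j (q(j) = (-5*2)*j = -10*j)
(h(5, 5)*(-21))*q(-3) = (5²*(-21))*(-10*(-3)) = (25*(-21))*30 = -525*30 = -15750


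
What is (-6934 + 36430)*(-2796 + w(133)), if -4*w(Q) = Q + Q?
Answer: -84432300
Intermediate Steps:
w(Q) = -Q/2 (w(Q) = -(Q + Q)/4 = -Q/2)
(-6934 + 36430)*(-2796 + w(133)) = (-6934 + 36430)*(-2796 - 1/2*133) = 29496*(-2796 - 133/2) = 29496*(-5725/2) = -84432300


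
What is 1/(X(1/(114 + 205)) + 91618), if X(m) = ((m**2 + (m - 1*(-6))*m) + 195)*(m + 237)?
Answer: 32461759/4474466328906 ≈ 7.2549e-6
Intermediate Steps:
X(m) = (237 + m)*(195 + m**2 + m*(6 + m)) (X(m) = ((m**2 + (m + 6)*m) + 195)*(237 + m) = ((m**2 + (6 + m)*m) + 195)*(237 + m) = ((m**2 + m*(6 + m)) + 195)*(237 + m) = (195 + m**2 + m*(6 + m))*(237 + m) = (237 + m)*(195 + m**2 + m*(6 + m)))
1/(X(1/(114 + 205)) + 91618) = 1/((46215 + 2*(1/(114 + 205))**3 + 480*(1/(114 + 205))**2 + 1617/(114 + 205)) + 91618) = 1/((46215 + 2*(1/319)**3 + 480*(1/319)**2 + 1617/319) + 91618) = 1/((46215 + 2*(1/319)**3 + 480*(1/319)**2 + 1617*(1/319)) + 91618) = 1/((46215 + 2*(1/32461759) + 480*(1/101761) + 147/29) + 91618) = 1/((46215 + 2/32461759 + 480/101761 + 147/29) + 91618) = 1/(1500384892844/32461759 + 91618) = 1/(4474466328906/32461759) = 32461759/4474466328906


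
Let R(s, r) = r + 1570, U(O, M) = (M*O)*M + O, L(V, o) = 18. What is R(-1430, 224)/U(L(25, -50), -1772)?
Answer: 299/9419955 ≈ 3.1741e-5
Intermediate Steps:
U(O, M) = O + O*M² (U(O, M) = O*M² + O = O + O*M²)
R(s, r) = 1570 + r
R(-1430, 224)/U(L(25, -50), -1772) = (1570 + 224)/((18*(1 + (-1772)²))) = 1794/((18*(1 + 3139984))) = 1794/((18*3139985)) = 1794/56519730 = 1794*(1/56519730) = 299/9419955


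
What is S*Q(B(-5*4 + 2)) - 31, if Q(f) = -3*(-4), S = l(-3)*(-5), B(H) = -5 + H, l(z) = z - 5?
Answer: 449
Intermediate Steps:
l(z) = -5 + z
S = 40 (S = (-5 - 3)*(-5) = -8*(-5) = 40)
Q(f) = 12
S*Q(B(-5*4 + 2)) - 31 = 40*12 - 31 = 480 - 31 = 449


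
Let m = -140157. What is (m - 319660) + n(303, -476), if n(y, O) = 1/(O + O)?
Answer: -437745785/952 ≈ -4.5982e+5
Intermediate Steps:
n(y, O) = 1/(2*O)
(m - 319660) + n(303, -476) = (-140157 - 319660) + (1/2)/(-476) = -459817 + (1/2)*(-1/476) = -459817 - 1/952 = -437745785/952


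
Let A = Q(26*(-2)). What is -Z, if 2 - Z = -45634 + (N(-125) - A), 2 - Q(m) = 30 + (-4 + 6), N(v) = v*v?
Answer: -29981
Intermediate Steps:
N(v) = v²
Q(m) = -30 (Q(m) = 2 - (30 + (-4 + 6)) = 2 - (30 + 2) = 2 - 1*32 = 2 - 32 = -30)
A = -30
Z = 29981 (Z = 2 - (-45634 + ((-125)² - 1*(-30))) = 2 - (-45634 + (15625 + 30)) = 2 - (-45634 + 15655) = 2 - 1*(-29979) = 2 + 29979 = 29981)
-Z = -1*29981 = -29981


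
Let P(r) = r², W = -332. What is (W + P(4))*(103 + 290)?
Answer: -124188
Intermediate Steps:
(W + P(4))*(103 + 290) = (-332 + 4²)*(103 + 290) = (-332 + 16)*393 = -316*393 = -124188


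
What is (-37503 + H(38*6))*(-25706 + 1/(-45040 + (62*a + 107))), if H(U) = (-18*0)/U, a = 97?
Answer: 12506648139315/12973 ≈ 9.6405e+8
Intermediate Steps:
H(U) = 0 (H(U) = 0/U = 0)
(-37503 + H(38*6))*(-25706 + 1/(-45040 + (62*a + 107))) = (-37503 + 0)*(-25706 + 1/(-45040 + (62*97 + 107))) = -37503*(-25706 + 1/(-45040 + (6014 + 107))) = -37503*(-25706 + 1/(-45040 + 6121)) = -37503*(-25706 + 1/(-38919)) = -37503*(-25706 - 1/38919) = -37503*(-1000451815/38919) = 12506648139315/12973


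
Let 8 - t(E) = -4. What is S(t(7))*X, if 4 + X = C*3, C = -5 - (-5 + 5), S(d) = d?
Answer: -228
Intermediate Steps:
t(E) = 12 (t(E) = 8 - 1*(-4) = 8 + 4 = 12)
C = -5 (C = -5 - 1*0 = -5 + 0 = -5)
X = -19 (X = -4 - 5*3 = -4 - 15 = -19)
S(t(7))*X = 12*(-19) = -228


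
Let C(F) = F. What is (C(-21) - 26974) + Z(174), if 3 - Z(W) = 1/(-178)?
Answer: -4804575/178 ≈ -26992.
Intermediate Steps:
Z(W) = 535/178 (Z(W) = 3 - 1/(-178) = 3 - 1*(-1/178) = 3 + 1/178 = 535/178)
(C(-21) - 26974) + Z(174) = (-21 - 26974) + 535/178 = -26995 + 535/178 = -4804575/178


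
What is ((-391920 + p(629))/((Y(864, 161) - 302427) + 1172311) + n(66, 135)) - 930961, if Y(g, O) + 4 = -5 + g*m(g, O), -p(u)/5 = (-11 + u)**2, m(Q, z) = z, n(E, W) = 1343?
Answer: -937967341562/1008979 ≈ -9.2962e+5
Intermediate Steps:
p(u) = -5*(-11 + u)**2
Y(g, O) = -9 + O*g (Y(g, O) = -4 + (-5 + g*O) = -4 + (-5 + O*g) = -9 + O*g)
((-391920 + p(629))/((Y(864, 161) - 302427) + 1172311) + n(66, 135)) - 930961 = ((-391920 - 5*(-11 + 629)**2)/(((-9 + 161*864) - 302427) + 1172311) + 1343) - 930961 = ((-391920 - 5*618**2)/(((-9 + 139104) - 302427) + 1172311) + 1343) - 930961 = ((-391920 - 5*381924)/((139095 - 302427) + 1172311) + 1343) - 930961 = ((-391920 - 1909620)/(-163332 + 1172311) + 1343) - 930961 = (-2301540/1008979 + 1343) - 930961 = 1352757257/1008979 - 930961 = -937967341562/1008979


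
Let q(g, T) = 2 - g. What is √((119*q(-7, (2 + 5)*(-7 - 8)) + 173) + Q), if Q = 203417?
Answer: √204661 ≈ 452.39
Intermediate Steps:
√((119*q(-7, (2 + 5)*(-7 - 8)) + 173) + Q) = √((119*(2 - 1*(-7)) + 173) + 203417) = √((119*(2 + 7) + 173) + 203417) = √((119*9 + 173) + 203417) = √((1071 + 173) + 203417) = √(1244 + 203417) = √204661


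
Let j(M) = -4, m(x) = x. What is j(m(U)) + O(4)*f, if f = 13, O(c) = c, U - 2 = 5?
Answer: 48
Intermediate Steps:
U = 7 (U = 2 + 5 = 7)
j(m(U)) + O(4)*f = -4 + 4*13 = -4 + 52 = 48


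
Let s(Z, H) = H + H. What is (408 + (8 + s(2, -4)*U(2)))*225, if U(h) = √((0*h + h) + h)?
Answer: 90000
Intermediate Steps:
s(Z, H) = 2*H
U(h) = √2*√h (U(h) = √((0 + h) + h) = √(h + h) = √(2*h) = √2*√h)
(408 + (8 + s(2, -4)*U(2)))*225 = (408 + (8 + (2*(-4))*(√2*√2)))*225 = (408 + (8 - 8*2))*225 = (408 + (8 - 16))*225 = (408 - 8)*225 = 400*225 = 90000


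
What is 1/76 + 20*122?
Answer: 185441/76 ≈ 2440.0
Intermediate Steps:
1/76 + 20*122 = 1/76 + 2440 = 185441/76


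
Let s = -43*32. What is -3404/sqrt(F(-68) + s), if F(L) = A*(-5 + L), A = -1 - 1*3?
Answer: 1702*I*sqrt(271)/271 ≈ 103.39*I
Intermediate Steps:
A = -4 (A = -1 - 3 = -4)
s = -1376
F(L) = 20 - 4*L (F(L) = -4*(-5 + L) = 20 - 4*L)
-3404/sqrt(F(-68) + s) = -3404/sqrt((20 - 4*(-68)) - 1376) = -3404/sqrt((20 + 272) - 1376) = -3404/sqrt(292 - 1376) = -3404*(-I*sqrt(271)/542) = -(-1702)*I*sqrt(271)/271 = 1702*I*sqrt(271)/271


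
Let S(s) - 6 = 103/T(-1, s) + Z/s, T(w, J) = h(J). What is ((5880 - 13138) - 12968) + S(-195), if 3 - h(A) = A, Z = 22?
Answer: -260226157/12870 ≈ -20220.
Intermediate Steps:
h(A) = 3 - A
T(w, J) = 3 - J
S(s) = 6 + 22/s + 103/(3 - s) (S(s) = 6 + (103/(3 - s) + 22/s) = 6 + (22/s + 103/(3 - s)) = 6 + 22/s + 103/(3 - s))
((5880 - 13138) - 12968) + S(-195) = ((5880 - 13138) - 12968) + 3*(-22 - 33*(-195) + 2*(-195)²)/(-195*(-3 - 195)) = (-7258 - 12968) + 3*(-1/195)*(-22 + 6435 + 2*38025)/(-198) = -20226 + 3*(-1/195)*(-1/198)*(-22 + 6435 + 76050) = -20226 + 3*(-1/195)*(-1/198)*82463 = -20226 + 82463/12870 = -260226157/12870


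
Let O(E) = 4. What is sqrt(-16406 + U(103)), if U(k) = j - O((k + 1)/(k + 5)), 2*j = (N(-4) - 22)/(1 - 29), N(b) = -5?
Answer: I*sqrt(12865062)/28 ≈ 128.1*I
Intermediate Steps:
j = 27/56 (j = ((-5 - 22)/(1 - 29))/2 = (-27/(-28))/2 = (-27*(-1/28))/2 = (1/2)*(27/28) = 27/56 ≈ 0.48214)
U(k) = -197/56 (U(k) = 27/56 - 1*4 = 27/56 - 4 = -197/56)
sqrt(-16406 + U(103)) = sqrt(-16406 - 197/56) = sqrt(-918933/56) = I*sqrt(12865062)/28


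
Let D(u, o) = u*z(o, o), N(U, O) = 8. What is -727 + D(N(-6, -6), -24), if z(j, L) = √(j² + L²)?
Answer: -727 + 192*√2 ≈ -455.47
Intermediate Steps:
z(j, L) = √(L² + j²)
D(u, o) = u*√2*√(o²) (D(u, o) = u*√(o² + o²) = u*√(2*o²) = u*(√2*√(o²)) = u*√2*√(o²))
-727 + D(N(-6, -6), -24) = -727 + 8*√2*√((-24)²) = -727 + 8*√2*√576 = -727 + 8*√2*24 = -727 + 192*√2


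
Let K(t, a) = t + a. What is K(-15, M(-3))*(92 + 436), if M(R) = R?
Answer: -9504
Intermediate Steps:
K(t, a) = a + t
K(-15, M(-3))*(92 + 436) = (-3 - 15)*(92 + 436) = -18*528 = -9504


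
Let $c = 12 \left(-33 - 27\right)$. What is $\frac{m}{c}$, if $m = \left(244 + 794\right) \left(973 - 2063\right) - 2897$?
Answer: $\frac{1134317}{720} \approx 1575.4$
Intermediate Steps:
$c = -720$ ($c = 12 \left(-60\right) = -720$)
$m = -1134317$ ($m = 1038 \left(-1090\right) - 2897 = -1131420 - 2897 = -1134317$)
$\frac{m}{c} = - \frac{1134317}{-720} = \left(-1134317\right) \left(- \frac{1}{720}\right) = \frac{1134317}{720}$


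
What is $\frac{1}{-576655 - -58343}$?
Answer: $- \frac{1}{518312} \approx -1.9293 \cdot 10^{-6}$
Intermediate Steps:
$\frac{1}{-576655 - -58343} = \frac{1}{-576655 + \left(-114597 + 172940\right)} = \frac{1}{-576655 + 58343} = \frac{1}{-518312} = - \frac{1}{518312}$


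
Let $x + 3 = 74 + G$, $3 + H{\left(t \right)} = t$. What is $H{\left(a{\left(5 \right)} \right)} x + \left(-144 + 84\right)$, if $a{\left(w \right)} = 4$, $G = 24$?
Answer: $35$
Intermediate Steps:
$H{\left(t \right)} = -3 + t$
$x = 95$ ($x = -3 + \left(74 + 24\right) = -3 + 98 = 95$)
$H{\left(a{\left(5 \right)} \right)} x + \left(-144 + 84\right) = \left(-3 + 4\right) 95 + \left(-144 + 84\right) = 1 \cdot 95 - 60 = 95 - 60 = 35$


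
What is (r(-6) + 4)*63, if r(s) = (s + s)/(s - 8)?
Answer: 306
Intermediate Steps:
r(s) = 2*s/(-8 + s) (r(s) = (2*s)/(-8 + s) = 2*s/(-8 + s))
(r(-6) + 4)*63 = (2*(-6)/(-8 - 6) + 4)*63 = (2*(-6)/(-14) + 4)*63 = (2*(-6)*(-1/14) + 4)*63 = (6/7 + 4)*63 = (34/7)*63 = 306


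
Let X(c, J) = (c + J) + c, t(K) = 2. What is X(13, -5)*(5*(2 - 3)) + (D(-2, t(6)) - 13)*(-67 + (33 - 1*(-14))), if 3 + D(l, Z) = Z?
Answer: 175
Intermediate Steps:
X(c, J) = J + 2*c (X(c, J) = (J + c) + c = J + 2*c)
D(l, Z) = -3 + Z
X(13, -5)*(5*(2 - 3)) + (D(-2, t(6)) - 13)*(-67 + (33 - 1*(-14))) = (-5 + 2*13)*(5*(2 - 3)) + ((-3 + 2) - 13)*(-67 + (33 - 1*(-14))) = (-5 + 26)*(5*(-1)) + (-1 - 13)*(-67 + (33 + 14)) = 21*(-5) - 14*(-67 + 47) = -105 - 14*(-20) = -105 + 280 = 175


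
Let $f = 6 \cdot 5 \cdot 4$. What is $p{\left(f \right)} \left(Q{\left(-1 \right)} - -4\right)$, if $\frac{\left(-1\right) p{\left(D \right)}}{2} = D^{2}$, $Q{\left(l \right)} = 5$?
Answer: $-259200$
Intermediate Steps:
$f = 120$ ($f = 30 \cdot 4 = 120$)
$p{\left(D \right)} = - 2 D^{2}$
$p{\left(f \right)} \left(Q{\left(-1 \right)} - -4\right) = - 2 \cdot 120^{2} \left(5 - -4\right) = \left(-2\right) 14400 \left(5 + 4\right) = \left(-28800\right) 9 = -259200$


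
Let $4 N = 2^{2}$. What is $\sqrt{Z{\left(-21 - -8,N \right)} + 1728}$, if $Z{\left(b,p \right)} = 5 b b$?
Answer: $\sqrt{2573} \approx 50.725$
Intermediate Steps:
$N = 1$ ($N = \frac{2^{2}}{4} = \frac{1}{4} \cdot 4 = 1$)
$Z{\left(b,p \right)} = 5 b^{2}$
$\sqrt{Z{\left(-21 - -8,N \right)} + 1728} = \sqrt{5 \left(-21 - -8\right)^{2} + 1728} = \sqrt{5 \left(-21 + 8\right)^{2} + 1728} = \sqrt{5 \left(-13\right)^{2} + 1728} = \sqrt{5 \cdot 169 + 1728} = \sqrt{845 + 1728} = \sqrt{2573}$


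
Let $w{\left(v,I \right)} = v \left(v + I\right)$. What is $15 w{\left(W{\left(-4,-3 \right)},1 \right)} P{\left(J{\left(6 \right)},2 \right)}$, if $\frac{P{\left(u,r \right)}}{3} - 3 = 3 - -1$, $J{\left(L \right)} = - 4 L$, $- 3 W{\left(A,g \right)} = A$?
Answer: $980$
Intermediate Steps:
$W{\left(A,g \right)} = - \frac{A}{3}$
$w{\left(v,I \right)} = v \left(I + v\right)$
$P{\left(u,r \right)} = 21$ ($P{\left(u,r \right)} = 9 + 3 \left(3 - -1\right) = 9 + 3 \left(3 + 1\right) = 9 + 3 \cdot 4 = 9 + 12 = 21$)
$15 w{\left(W{\left(-4,-3 \right)},1 \right)} P{\left(J{\left(6 \right)},2 \right)} = 15 \left(- \frac{1}{3}\right) \left(-4\right) \left(1 - - \frac{4}{3}\right) 21 = 15 \frac{4 \left(1 + \frac{4}{3}\right)}{3} \cdot 21 = 15 \cdot \frac{4}{3} \cdot \frac{7}{3} \cdot 21 = 15 \cdot \frac{28}{9} \cdot 21 = \frac{140}{3} \cdot 21 = 980$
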